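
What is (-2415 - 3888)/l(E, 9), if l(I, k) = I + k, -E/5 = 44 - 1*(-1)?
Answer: 2101/72 ≈ 29.181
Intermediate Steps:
E = -225 (E = -5*(44 - 1*(-1)) = -5*(44 + 1) = -5*45 = -225)
(-2415 - 3888)/l(E, 9) = (-2415 - 3888)/(-225 + 9) = -6303/(-216) = -6303*(-1/216) = 2101/72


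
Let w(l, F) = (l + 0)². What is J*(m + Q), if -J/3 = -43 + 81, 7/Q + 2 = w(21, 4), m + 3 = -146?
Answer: 7456056/439 ≈ 16984.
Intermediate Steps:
m = -149 (m = -3 - 146 = -149)
w(l, F) = l²
Q = 7/439 (Q = 7/(-2 + 21²) = 7/(-2 + 441) = 7/439 ≈ 0.015945)
J = -114 (J = -3*(-43 + 81) = -3*38 = -114)
J*(m + Q) = -114*(-149 + 7/439) = -114*(-65404/439) = 7456056/439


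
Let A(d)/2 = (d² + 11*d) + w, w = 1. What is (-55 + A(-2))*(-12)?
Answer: 1068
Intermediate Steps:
A(d) = 2 + 2*d² + 22*d (A(d) = 2*((d² + 11*d) + 1) = 2*(1 + d² + 11*d) = 2 + 2*d² + 22*d)
(-55 + A(-2))*(-12) = (-55 + (2 + 2*(-2)² + 22*(-2)))*(-12) = (-55 + (2 + 2*4 - 44))*(-12) = (-55 + (2 + 8 - 44))*(-12) = (-55 - 34)*(-12) = -89*(-12) = 1068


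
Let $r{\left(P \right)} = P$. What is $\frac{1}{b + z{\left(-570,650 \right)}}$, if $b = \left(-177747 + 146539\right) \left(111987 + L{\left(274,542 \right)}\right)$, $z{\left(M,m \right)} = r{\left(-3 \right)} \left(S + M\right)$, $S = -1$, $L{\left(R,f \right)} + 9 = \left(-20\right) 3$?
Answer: $- \frac{1}{3492735231} \approx -2.8631 \cdot 10^{-10}$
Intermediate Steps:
$L{\left(R,f \right)} = -69$ ($L{\left(R,f \right)} = -9 - 60 = -69$)
$z{\left(M,m \right)} = 3 - 3 M$ ($z{\left(M,m \right)} = - 3 \left(-1 + M\right) = 3 - 3 M$)
$b = -3492736944$ ($b = \left(-177747 + 146539\right) \left(111987 - 69\right) = \left(-31208\right) 111918 = -3492736944$)
$\frac{1}{b + z{\left(-570,650 \right)}} = \frac{1}{-3492736944 + \left(3 - -1710\right)} = \frac{1}{-3492736944 + \left(3 + 1710\right)} = \frac{1}{-3492736944 + 1713} = \frac{1}{-3492735231} = - \frac{1}{3492735231}$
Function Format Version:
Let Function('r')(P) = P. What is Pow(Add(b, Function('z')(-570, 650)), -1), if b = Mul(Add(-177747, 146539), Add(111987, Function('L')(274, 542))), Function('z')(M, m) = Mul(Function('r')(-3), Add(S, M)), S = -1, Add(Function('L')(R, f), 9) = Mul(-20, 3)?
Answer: Rational(-1, 3492735231) ≈ -2.8631e-10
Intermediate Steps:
Function('L')(R, f) = -69 (Function('L')(R, f) = Add(-9, Mul(-20, 3)) = Add(-9, -60) = -69)
Function('z')(M, m) = Add(3, Mul(-3, M)) (Function('z')(M, m) = Mul(-3, Add(-1, M)) = Add(3, Mul(-3, M)))
b = -3492736944 (b = Mul(Add(-177747, 146539), Add(111987, -69)) = Mul(-31208, 111918) = -3492736944)
Pow(Add(b, Function('z')(-570, 650)), -1) = Pow(Add(-3492736944, Add(3, Mul(-3, -570))), -1) = Pow(Add(-3492736944, Add(3, 1710)), -1) = Pow(Add(-3492736944, 1713), -1) = Pow(-3492735231, -1) = Rational(-1, 3492735231)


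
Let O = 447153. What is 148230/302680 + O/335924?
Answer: 2314228557/1270968454 ≈ 1.8208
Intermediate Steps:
148230/302680 + O/335924 = 148230/302680 + 447153/335924 = 148230*(1/302680) + 447153*(1/335924) = 14823/30268 + 447153/335924 = 2314228557/1270968454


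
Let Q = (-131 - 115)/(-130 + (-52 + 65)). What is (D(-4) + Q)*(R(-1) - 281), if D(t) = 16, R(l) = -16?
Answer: -69894/13 ≈ -5376.5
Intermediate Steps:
Q = 82/39 (Q = -246/(-130 + 13) = -246/(-117) = -246*(-1/117) = 82/39 ≈ 2.1026)
(D(-4) + Q)*(R(-1) - 281) = (16 + 82/39)*(-16 - 281) = (706/39)*(-297) = -69894/13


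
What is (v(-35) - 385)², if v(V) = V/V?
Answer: 147456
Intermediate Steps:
v(V) = 1
(v(-35) - 385)² = (1 - 385)² = (-384)² = 147456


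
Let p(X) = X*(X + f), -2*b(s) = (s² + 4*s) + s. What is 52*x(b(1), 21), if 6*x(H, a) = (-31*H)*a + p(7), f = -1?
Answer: 17290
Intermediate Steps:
b(s) = -5*s/2 - s²/2 (b(s) = -((s² + 4*s) + s)/2 = -(s² + 5*s)/2 = -5*s/2 - s²/2)
p(X) = X*(-1 + X) (p(X) = X*(X - 1) = X*(-1 + X))
x(H, a) = 7 - 31*H*a/6 (x(H, a) = ((-31*H)*a + 7*(-1 + 7))/6 = (-31*H*a + 7*6)/6 = (-31*H*a + 42)/6 = (42 - 31*H*a)/6 = 7 - 31*H*a/6)
52*x(b(1), 21) = 52*(7 - 31/6*(-½*1*(5 + 1))*21) = 52*(7 - 31/6*(-½*1*6)*21) = 52*(7 - 31/6*(-3)*21) = 52*(7 + 651/2) = 52*(665/2) = 17290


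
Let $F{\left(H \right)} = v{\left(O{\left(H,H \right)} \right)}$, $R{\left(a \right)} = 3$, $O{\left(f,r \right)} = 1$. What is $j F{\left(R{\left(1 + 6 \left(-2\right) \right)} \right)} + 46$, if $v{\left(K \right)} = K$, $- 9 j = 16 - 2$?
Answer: $\frac{400}{9} \approx 44.444$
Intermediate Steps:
$j = - \frac{14}{9}$ ($j = - \frac{16 - 2}{9} = \left(- \frac{1}{9}\right) 14 = - \frac{14}{9} \approx -1.5556$)
$F{\left(H \right)} = 1$
$j F{\left(R{\left(1 + 6 \left(-2\right) \right)} \right)} + 46 = \left(- \frac{14}{9}\right) 1 + 46 = - \frac{14}{9} + 46 = \frac{400}{9}$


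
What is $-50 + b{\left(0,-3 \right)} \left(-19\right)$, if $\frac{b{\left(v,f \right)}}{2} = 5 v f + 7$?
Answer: $-316$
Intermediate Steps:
$b{\left(v,f \right)} = 14 + 10 f v$ ($b{\left(v,f \right)} = 2 \left(5 v f + 7\right) = 2 \left(5 f v + 7\right) = 2 \left(7 + 5 f v\right) = 14 + 10 f v$)
$-50 + b{\left(0,-3 \right)} \left(-19\right) = -50 + \left(14 + 10 \left(-3\right) 0\right) \left(-19\right) = -50 + \left(14 + 0\right) \left(-19\right) = -50 + 14 \left(-19\right) = -50 - 266 = -316$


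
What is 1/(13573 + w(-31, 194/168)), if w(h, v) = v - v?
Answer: 1/13573 ≈ 7.3676e-5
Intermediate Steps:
w(h, v) = 0
1/(13573 + w(-31, 194/168)) = 1/(13573 + 0) = 1/13573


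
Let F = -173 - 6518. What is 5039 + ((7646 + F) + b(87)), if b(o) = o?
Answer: 6081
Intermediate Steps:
F = -6691
5039 + ((7646 + F) + b(87)) = 5039 + ((7646 - 6691) + 87) = 5039 + (955 + 87) = 5039 + 1042 = 6081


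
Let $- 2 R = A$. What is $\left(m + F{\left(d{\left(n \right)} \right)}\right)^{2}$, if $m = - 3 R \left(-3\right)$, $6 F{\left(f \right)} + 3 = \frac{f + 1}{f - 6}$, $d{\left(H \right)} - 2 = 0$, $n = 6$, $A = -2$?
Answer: $\frac{4489}{64} \approx 70.141$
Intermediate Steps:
$R = 1$ ($R = \left(- \frac{1}{2}\right) \left(-2\right) = 1$)
$d{\left(H \right)} = 2$ ($d{\left(H \right)} = 2 + 0 = 2$)
$F{\left(f \right)} = - \frac{1}{2} + \frac{1 + f}{6 \left(-6 + f\right)}$ ($F{\left(f \right)} = - \frac{1}{2} + \frac{\left(f + 1\right) \frac{1}{f - 6}}{6} = - \frac{1}{2} + \frac{\left(1 + f\right) \frac{1}{-6 + f}}{6} = - \frac{1}{2} + \frac{\frac{1}{-6 + f} \left(1 + f\right)}{6} = - \frac{1}{2} + \frac{1 + f}{6 \left(-6 + f\right)}$)
$m = 9$ ($m = \left(-3\right) 1 \left(-3\right) = \left(-3\right) \left(-3\right) = 9$)
$\left(m + F{\left(d{\left(n \right)} \right)}\right)^{2} = \left(9 + \frac{19 - 4}{6 \left(-6 + 2\right)}\right)^{2} = \left(9 + \frac{19 - 4}{6 \left(-4\right)}\right)^{2} = \left(9 + \frac{1}{6} \left(- \frac{1}{4}\right) 15\right)^{2} = \left(9 - \frac{5}{8}\right)^{2} = \left(\frac{67}{8}\right)^{2} = \frac{4489}{64}$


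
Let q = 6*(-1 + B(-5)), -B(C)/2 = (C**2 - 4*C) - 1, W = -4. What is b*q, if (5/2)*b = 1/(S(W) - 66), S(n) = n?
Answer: 534/175 ≈ 3.0514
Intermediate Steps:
b = -1/175 (b = 2/(5*(-4 - 66)) = (2/5)/(-70) = (2/5)*(-1/70) = -1/175 ≈ -0.0057143)
B(C) = 2 - 2*C**2 + 8*C (B(C) = -2*((C**2 - 4*C) - 1) = -2*(-1 + C**2 - 4*C) = 2 - 2*C**2 + 8*C)
q = -534 (q = 6*(-1 + (2 - 2*(-5)**2 + 8*(-5))) = 6*(-1 + (2 - 2*25 - 40)) = 6*(-1 + (2 - 50 - 40)) = 6*(-1 - 88) = 6*(-89) = -534)
b*q = -1/175*(-534) = 534/175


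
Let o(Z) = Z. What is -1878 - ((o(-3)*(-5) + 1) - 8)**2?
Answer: -1942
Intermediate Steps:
-1878 - ((o(-3)*(-5) + 1) - 8)**2 = -1878 - ((-3*(-5) + 1) - 8)**2 = -1878 - ((15 + 1) - 8)**2 = -1878 - (16 - 8)**2 = -1878 - 1*8**2 = -1878 - 1*64 = -1878 - 64 = -1942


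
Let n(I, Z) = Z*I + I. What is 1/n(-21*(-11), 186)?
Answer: 1/43197 ≈ 2.3150e-5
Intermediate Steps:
n(I, Z) = I + I*Z (n(I, Z) = I*Z + I = I + I*Z)
1/n(-21*(-11), 186) = 1/((-21*(-11))*(1 + 186)) = 1/(231*187) = 1/43197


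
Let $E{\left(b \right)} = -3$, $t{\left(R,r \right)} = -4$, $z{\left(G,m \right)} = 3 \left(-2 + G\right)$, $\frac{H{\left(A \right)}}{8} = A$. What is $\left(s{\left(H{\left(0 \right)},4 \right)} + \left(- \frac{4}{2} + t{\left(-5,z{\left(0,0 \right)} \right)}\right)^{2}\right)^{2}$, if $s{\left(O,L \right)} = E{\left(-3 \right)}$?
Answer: $1089$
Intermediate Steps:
$H{\left(A \right)} = 8 A$
$z{\left(G,m \right)} = -6 + 3 G$
$s{\left(O,L \right)} = -3$
$\left(s{\left(H{\left(0 \right)},4 \right)} + \left(- \frac{4}{2} + t{\left(-5,z{\left(0,0 \right)} \right)}\right)^{2}\right)^{2} = \left(-3 + \left(- \frac{4}{2} - 4\right)^{2}\right)^{2} = \left(-3 + \left(\left(-4\right) \frac{1}{2} - 4\right)^{2}\right)^{2} = \left(-3 + \left(-2 - 4\right)^{2}\right)^{2} = \left(-3 + \left(-6\right)^{2}\right)^{2} = \left(-3 + 36\right)^{2} = 33^{2} = 1089$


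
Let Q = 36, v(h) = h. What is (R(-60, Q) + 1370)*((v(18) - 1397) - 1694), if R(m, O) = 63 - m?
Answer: -4587989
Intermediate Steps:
(R(-60, Q) + 1370)*((v(18) - 1397) - 1694) = ((63 - 1*(-60)) + 1370)*((18 - 1397) - 1694) = ((63 + 60) + 1370)*(-1379 - 1694) = (123 + 1370)*(-3073) = 1493*(-3073) = -4587989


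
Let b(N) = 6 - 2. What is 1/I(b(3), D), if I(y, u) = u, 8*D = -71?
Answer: -8/71 ≈ -0.11268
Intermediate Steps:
D = -71/8 (D = (⅛)*(-71) = -71/8 ≈ -8.8750)
b(N) = 4
1/I(b(3), D) = 1/(-71/8) = -8/71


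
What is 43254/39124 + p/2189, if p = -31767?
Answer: -574084551/42821218 ≈ -13.407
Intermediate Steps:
43254/39124 + p/2189 = 43254/39124 - 31767/2189 = 43254*(1/39124) - 31767*1/2189 = 21627/19562 - 31767/2189 = -574084551/42821218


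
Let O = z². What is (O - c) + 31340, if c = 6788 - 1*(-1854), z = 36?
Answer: 23994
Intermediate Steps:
O = 1296 (O = 36² = 1296)
c = 8642 (c = 6788 + 1854 = 8642)
(O - c) + 31340 = (1296 - 1*8642) + 31340 = (1296 - 8642) + 31340 = -7346 + 31340 = 23994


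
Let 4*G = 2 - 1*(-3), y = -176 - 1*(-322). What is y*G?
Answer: 365/2 ≈ 182.50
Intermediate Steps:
y = 146 (y = -176 + 322 = 146)
G = 5/4 (G = (2 - 1*(-3))/4 = (2 + 3)/4 = (¼)*5 = 5/4 ≈ 1.2500)
y*G = 146*(5/4) = 365/2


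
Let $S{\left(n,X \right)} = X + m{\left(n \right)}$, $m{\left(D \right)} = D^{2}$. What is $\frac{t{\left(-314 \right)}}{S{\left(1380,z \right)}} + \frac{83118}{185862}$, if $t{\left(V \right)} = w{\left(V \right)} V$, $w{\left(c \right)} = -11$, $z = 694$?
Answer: $\frac{13249130870}{29507048419} \approx 0.44902$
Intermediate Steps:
$t{\left(V \right)} = - 11 V$
$S{\left(n,X \right)} = X + n^{2}$
$\frac{t{\left(-314 \right)}}{S{\left(1380,z \right)}} + \frac{83118}{185862} = \frac{\left(-11\right) \left(-314\right)}{694 + 1380^{2}} + \frac{83118}{185862} = \frac{3454}{694 + 1904400} + 83118 \cdot \frac{1}{185862} = \frac{3454}{1905094} + \frac{13853}{30977} = 3454 \cdot \frac{1}{1905094} + \frac{13853}{30977} = \frac{1727}{952547} + \frac{13853}{30977} = \frac{13249130870}{29507048419}$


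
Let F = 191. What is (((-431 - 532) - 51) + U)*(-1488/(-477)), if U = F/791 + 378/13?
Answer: -5022238576/1634997 ≈ -3071.7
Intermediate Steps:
U = 301481/10283 (U = 191/791 + 378/13 = 301481/10283 ≈ 29.318)
(((-431 - 532) - 51) + U)*(-1488/(-477)) = (((-431 - 532) - 51) + 301481/10283)*(-1488/(-477)) = ((-963 - 51) + 301481/10283)*(-1488*(-1/477)) = (-1014 + 301481/10283)*(496/159) = -10125481/10283*496/159 = -5022238576/1634997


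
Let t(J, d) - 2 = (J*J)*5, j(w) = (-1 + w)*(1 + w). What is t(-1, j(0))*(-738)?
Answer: -5166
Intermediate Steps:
j(w) = (1 + w)*(-1 + w)
t(J, d) = 2 + 5*J**2 (t(J, d) = 2 + (J*J)*5 = 2 + J**2*5 = 2 + 5*J**2)
t(-1, j(0))*(-738) = (2 + 5*(-1)**2)*(-738) = (2 + 5*1)*(-738) = (2 + 5)*(-738) = 7*(-738) = -5166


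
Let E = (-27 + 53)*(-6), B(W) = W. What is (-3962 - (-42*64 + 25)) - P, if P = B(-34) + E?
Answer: -1109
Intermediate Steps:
E = -156 (E = 26*(-6) = -156)
P = -190 (P = -34 - 156 = -190)
(-3962 - (-42*64 + 25)) - P = (-3962 - (-42*64 + 25)) - 1*(-190) = (-3962 - (-2688 + 25)) + 190 = (-3962 - 1*(-2663)) + 190 = (-3962 + 2663) + 190 = -1299 + 190 = -1109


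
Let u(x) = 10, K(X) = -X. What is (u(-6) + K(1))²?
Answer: 81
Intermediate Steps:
(u(-6) + K(1))² = (10 - 1*1)² = (10 - 1)² = 9² = 81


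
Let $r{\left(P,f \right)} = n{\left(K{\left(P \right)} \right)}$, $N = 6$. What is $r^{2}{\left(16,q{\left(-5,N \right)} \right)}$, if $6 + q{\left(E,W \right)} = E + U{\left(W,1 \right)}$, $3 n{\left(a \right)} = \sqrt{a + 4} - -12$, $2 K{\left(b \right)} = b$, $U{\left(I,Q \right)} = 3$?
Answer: $\frac{52}{3} + \frac{16 \sqrt{3}}{3} \approx 26.571$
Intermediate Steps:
$K{\left(b \right)} = \frac{b}{2}$
$n{\left(a \right)} = 4 + \frac{\sqrt{4 + a}}{3}$ ($n{\left(a \right)} = \frac{\sqrt{a + 4} - -12}{3} = \frac{\sqrt{4 + a} + 12}{3} = \frac{12 + \sqrt{4 + a}}{3} = 4 + \frac{\sqrt{4 + a}}{3}$)
$q{\left(E,W \right)} = -3 + E$ ($q{\left(E,W \right)} = -6 + \left(E + 3\right) = -6 + \left(3 + E\right) = -3 + E$)
$r{\left(P,f \right)} = 4 + \frac{\sqrt{4 + \frac{P}{2}}}{3}$
$r^{2}{\left(16,q{\left(-5,N \right)} \right)} = \left(4 + \frac{\sqrt{16 + 2 \cdot 16}}{6}\right)^{2} = \left(4 + \frac{\sqrt{16 + 32}}{6}\right)^{2} = \left(4 + \frac{\sqrt{48}}{6}\right)^{2} = \left(4 + \frac{4 \sqrt{3}}{6}\right)^{2} = \left(4 + \frac{2 \sqrt{3}}{3}\right)^{2}$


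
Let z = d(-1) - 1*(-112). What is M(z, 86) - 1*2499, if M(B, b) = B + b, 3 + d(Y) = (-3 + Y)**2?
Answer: -2288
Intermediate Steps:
d(Y) = -3 + (-3 + Y)**2
z = 125 (z = (-3 + (-3 - 1)**2) - 1*(-112) = (-3 + (-4)**2) + 112 = (-3 + 16) + 112 = 13 + 112 = 125)
M(z, 86) - 1*2499 = (125 + 86) - 1*2499 = 211 - 2499 = -2288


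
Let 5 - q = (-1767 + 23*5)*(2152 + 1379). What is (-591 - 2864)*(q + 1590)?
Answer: -20159258185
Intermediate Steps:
q = 5833217 (q = 5 - (-1767 + 23*5)*(2152 + 1379) = 5 - (-1767 + 115)*3531 = 5 - (-1652)*3531 = 5 - 1*(-5833212) = 5 + 5833212 = 5833217)
(-591 - 2864)*(q + 1590) = (-591 - 2864)*(5833217 + 1590) = -3455*5834807 = -20159258185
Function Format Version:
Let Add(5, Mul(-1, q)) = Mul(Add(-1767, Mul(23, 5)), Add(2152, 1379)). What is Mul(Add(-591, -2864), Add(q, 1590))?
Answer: -20159258185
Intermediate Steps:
q = 5833217 (q = Add(5, Mul(-1, Mul(Add(-1767, Mul(23, 5)), Add(2152, 1379)))) = Add(5, Mul(-1, Mul(Add(-1767, 115), 3531))) = Add(5, Mul(-1, Mul(-1652, 3531))) = Add(5, Mul(-1, -5833212)) = Add(5, 5833212) = 5833217)
Mul(Add(-591, -2864), Add(q, 1590)) = Mul(Add(-591, -2864), Add(5833217, 1590)) = Mul(-3455, 5834807) = -20159258185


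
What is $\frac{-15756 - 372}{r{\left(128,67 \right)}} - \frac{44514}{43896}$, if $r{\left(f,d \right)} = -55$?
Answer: $\frac{117584403}{402380} \approx 292.22$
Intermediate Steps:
$\frac{-15756 - 372}{r{\left(128,67 \right)}} - \frac{44514}{43896} = \frac{-15756 - 372}{-55} - \frac{44514}{43896} = \left(-15756 - 372\right) \left(- \frac{1}{55}\right) - \frac{7419}{7316} = \left(-16128\right) \left(- \frac{1}{55}\right) - \frac{7419}{7316} = \frac{16128}{55} - \frac{7419}{7316} = \frac{117584403}{402380}$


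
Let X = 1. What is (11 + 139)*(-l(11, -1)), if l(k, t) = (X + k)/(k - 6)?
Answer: -360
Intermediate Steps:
l(k, t) = (1 + k)/(-6 + k) (l(k, t) = (1 + k)/(k - 6) = (1 + k)/(-6 + k))
(11 + 139)*(-l(11, -1)) = (11 + 139)*(-(1 + 11)/(-6 + 11)) = 150*(-12/5) = -360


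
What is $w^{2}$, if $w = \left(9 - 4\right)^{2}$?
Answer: $625$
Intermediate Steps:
$w = 25$ ($w = 5^{2} = 25$)
$w^{2} = 25^{2} = 625$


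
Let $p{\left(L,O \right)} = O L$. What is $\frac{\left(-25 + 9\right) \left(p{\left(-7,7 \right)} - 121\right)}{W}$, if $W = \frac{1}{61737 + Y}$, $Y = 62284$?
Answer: $337337120$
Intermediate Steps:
$p{\left(L,O \right)} = L O$
$W = \frac{1}{124021}$ ($W = \frac{1}{61737 + 62284} = \frac{1}{124021} \approx 8.0631 \cdot 10^{-6}$)
$\frac{\left(-25 + 9\right) \left(p{\left(-7,7 \right)} - 121\right)}{W} = \left(-25 + 9\right) \left(\left(-7\right) 7 - 121\right) \frac{1}{\frac{1}{124021}} = - 16 \left(-49 - 121\right) 124021 = \left(-16\right) \left(-170\right) 124021 = 2720 \cdot 124021 = 337337120$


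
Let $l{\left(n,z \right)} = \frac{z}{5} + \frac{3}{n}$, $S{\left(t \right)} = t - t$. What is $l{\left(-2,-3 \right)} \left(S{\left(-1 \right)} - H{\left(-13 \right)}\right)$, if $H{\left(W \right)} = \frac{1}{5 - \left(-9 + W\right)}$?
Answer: $\frac{7}{90} \approx 0.077778$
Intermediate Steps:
$S{\left(t \right)} = 0$
$l{\left(n,z \right)} = \frac{3}{n} + \frac{z}{5}$ ($l{\left(n,z \right)} = z \frac{1}{5} + \frac{3}{n} = \frac{z}{5} + \frac{3}{n} = \frac{3}{n} + \frac{z}{5}$)
$H{\left(W \right)} = \frac{1}{14 - W}$
$l{\left(-2,-3 \right)} \left(S{\left(-1 \right)} - H{\left(-13 \right)}\right) = \left(\frac{3}{-2} + \frac{1}{5} \left(-3\right)\right) \left(0 - - \frac{1}{-14 - 13}\right) = \left(3 \left(- \frac{1}{2}\right) - \frac{3}{5}\right) \left(0 - - \frac{1}{-27}\right) = \left(- \frac{3}{2} - \frac{3}{5}\right) \left(0 - \left(-1\right) \left(- \frac{1}{27}\right)\right) = - \frac{21 \left(0 - \frac{1}{27}\right)}{10} = \left(- \frac{21}{10}\right) \left(- \frac{1}{27}\right) = \frac{7}{90}$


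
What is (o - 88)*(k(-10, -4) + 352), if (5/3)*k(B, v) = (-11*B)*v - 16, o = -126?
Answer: -83888/5 ≈ -16778.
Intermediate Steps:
k(B, v) = -48/5 - 33*B*v/5 (k(B, v) = 3*((-11*B)*v - 16)/5 = 3*(-11*B*v - 16)/5 = 3*(-16 - 11*B*v)/5 = -48/5 - 33*B*v/5)
(o - 88)*(k(-10, -4) + 352) = (-126 - 88)*((-48/5 - 33/5*(-10)*(-4)) + 352) = -214*((-48/5 - 264) + 352) = -214*(-1368/5 + 352) = -214*392/5 = -83888/5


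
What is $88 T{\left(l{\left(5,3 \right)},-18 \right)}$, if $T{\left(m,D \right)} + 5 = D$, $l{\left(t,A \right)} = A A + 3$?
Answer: $-2024$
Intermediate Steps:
$l{\left(t,A \right)} = 3 + A^{2}$ ($l{\left(t,A \right)} = A^{2} + 3 = 3 + A^{2}$)
$T{\left(m,D \right)} = -5 + D$
$88 T{\left(l{\left(5,3 \right)},-18 \right)} = 88 \left(-5 - 18\right) = 88 \left(-23\right) = -2024$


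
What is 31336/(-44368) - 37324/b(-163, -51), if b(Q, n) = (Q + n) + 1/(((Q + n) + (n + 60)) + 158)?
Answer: 1384221055/7969602 ≈ 173.69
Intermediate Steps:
b(Q, n) = Q + n + 1/(218 + Q + 2*n) (b(Q, n) = (Q + n) + 1/(((Q + n) + (60 + n)) + 158) = (Q + n) + 1/((60 + Q + 2*n) + 158) = (Q + n) + 1/(218 + Q + 2*n) = Q + n + 1/(218 + Q + 2*n))
31336/(-44368) - 37324/b(-163, -51) = 31336/(-44368) - 37324*(218 - 163 + 2*(-51))/(1 + (-163)² + 2*(-51)² + 218*(-163) + 218*(-51) + 3*(-163)*(-51)) = 31336*(-1/44368) - 37324*(218 - 163 - 102)/(1 + 26569 + 2*2601 - 35534 - 11118 + 24939) = -3917/5546 - 37324*(-47/(1 + 26569 + 5202 - 35534 - 11118 + 24939)) = -3917/5546 - 37324/((-1/47*10059)) = -3917/5546 - 37324/(-10059/47) = -3917/5546 - 37324*(-47/10059) = -3917/5546 + 250604/1437 = 1384221055/7969602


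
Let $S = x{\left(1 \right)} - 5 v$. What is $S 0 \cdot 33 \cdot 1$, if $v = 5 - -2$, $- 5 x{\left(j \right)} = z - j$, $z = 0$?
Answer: $0$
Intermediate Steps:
$x{\left(j \right)} = \frac{j}{5}$ ($x{\left(j \right)} = - \frac{0 - j}{5} = - \frac{\left(-1\right) j}{5} = \frac{j}{5}$)
$v = 7$ ($v = 5 + 2 = 7$)
$S = - \frac{174}{5}$ ($S = \frac{1}{5} \cdot 1 - 35 = \frac{1}{5} - 35 = - \frac{174}{5} \approx -34.8$)
$S 0 \cdot 33 \cdot 1 = \left(- \frac{174}{5}\right) 0 \cdot 33 \cdot 1 = 0 \cdot 33 \cdot 1 = 0 \cdot 1 = 0$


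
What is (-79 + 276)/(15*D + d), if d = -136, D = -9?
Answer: -197/271 ≈ -0.72694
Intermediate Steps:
(-79 + 276)/(15*D + d) = (-79 + 276)/(15*(-9) - 136) = 197/(-135 - 136) = 197/(-271) = 197*(-1/271) = -197/271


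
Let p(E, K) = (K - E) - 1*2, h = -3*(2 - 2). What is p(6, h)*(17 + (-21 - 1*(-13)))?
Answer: -72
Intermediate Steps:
h = 0 (h = -3*0 = 0)
p(E, K) = -2 + K - E (p(E, K) = (K - E) - 2 = -2 + K - E)
p(6, h)*(17 + (-21 - 1*(-13))) = (-2 + 0 - 1*6)*(17 + (-21 - 1*(-13))) = (-2 + 0 - 6)*(17 + (-21 + 13)) = -8*(17 - 8) = -8*9 = -72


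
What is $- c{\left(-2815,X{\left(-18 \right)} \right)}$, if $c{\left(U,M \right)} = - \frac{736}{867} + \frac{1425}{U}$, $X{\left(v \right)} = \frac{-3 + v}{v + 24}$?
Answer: $\frac{661463}{488121} \approx 1.3551$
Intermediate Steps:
$X{\left(v \right)} = \frac{-3 + v}{24 + v}$
$c{\left(U,M \right)} = - \frac{736}{867} + \frac{1425}{U}$ ($c{\left(U,M \right)} = \left(-736\right) \frac{1}{867} + \frac{1425}{U} = - \frac{736}{867} + \frac{1425}{U}$)
$- c{\left(-2815,X{\left(-18 \right)} \right)} = - (- \frac{736}{867} + \frac{1425}{-2815}) = - (- \frac{736}{867} + 1425 \left(- \frac{1}{2815}\right)) = - (- \frac{736}{867} - \frac{285}{563}) = \left(-1\right) \left(- \frac{661463}{488121}\right) = \frac{661463}{488121}$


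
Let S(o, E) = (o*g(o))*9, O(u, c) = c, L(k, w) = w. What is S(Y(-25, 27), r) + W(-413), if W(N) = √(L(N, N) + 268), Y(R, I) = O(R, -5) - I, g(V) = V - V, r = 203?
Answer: I*√145 ≈ 12.042*I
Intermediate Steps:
g(V) = 0
Y(R, I) = -5 - I
S(o, E) = 0 (S(o, E) = (o*0)*9 = 0*9 = 0)
W(N) = √(268 + N) (W(N) = √(N + 268) = √(268 + N))
S(Y(-25, 27), r) + W(-413) = 0 + √(268 - 413) = 0 + √(-145) = 0 + I*√145 = I*√145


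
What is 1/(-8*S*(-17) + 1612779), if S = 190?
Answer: 1/1638619 ≈ 6.1027e-7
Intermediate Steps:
1/(-8*S*(-17) + 1612779) = 1/(-8*190*(-17) + 1612779) = 1/(-1520*(-17) + 1612779) = 1/(25840 + 1612779) = 1/1638619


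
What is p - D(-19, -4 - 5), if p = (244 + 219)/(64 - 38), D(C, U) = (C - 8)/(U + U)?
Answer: 212/13 ≈ 16.308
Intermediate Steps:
D(C, U) = (-8 + C)/(2*U) (D(C, U) = (-8 + C)/((2*U)) = (-8 + C)*(1/(2*U)) = (-8 + C)/(2*U))
p = 463/26 ≈ 17.808
p - D(-19, -4 - 5) = 463/26 - (-8 - 19)/(2*(-4 - 5)) = 463/26 - (-27)/(2*(-9)) = 463/26 - (-1)*(-27)/(2*9) = 463/26 - 1*3/2 = 463/26 - 3/2 = 212/13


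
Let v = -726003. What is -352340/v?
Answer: 352340/726003 ≈ 0.48531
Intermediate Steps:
-352340/v = -352340/(-726003) = -352340*(-1/726003) = 352340/726003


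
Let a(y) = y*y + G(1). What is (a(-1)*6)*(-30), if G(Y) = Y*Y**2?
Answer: -360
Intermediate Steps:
G(Y) = Y**3
a(y) = 1 + y**2 (a(y) = y*y + 1**3 = y**2 + 1 = 1 + y**2)
(a(-1)*6)*(-30) = ((1 + (-1)**2)*6)*(-30) = ((1 + 1)*6)*(-30) = (2*6)*(-30) = 12*(-30) = -360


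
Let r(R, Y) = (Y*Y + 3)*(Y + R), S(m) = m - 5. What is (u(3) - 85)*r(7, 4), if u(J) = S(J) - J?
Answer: -18810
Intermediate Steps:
S(m) = -5 + m
r(R, Y) = (3 + Y**2)*(R + Y) (r(R, Y) = (Y**2 + 3)*(R + Y) = (3 + Y**2)*(R + Y))
u(J) = -5 (u(J) = (-5 + J) - J = -5)
(u(3) - 85)*r(7, 4) = (-5 - 85)*(4**3 + 3*7 + 3*4 + 7*4**2) = -90*(64 + 21 + 12 + 7*16) = -90*(64 + 21 + 12 + 112) = -90*209 = -18810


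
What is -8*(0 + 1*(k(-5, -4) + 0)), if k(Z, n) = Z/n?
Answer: -10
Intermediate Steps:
-8*(0 + 1*(k(-5, -4) + 0)) = -8*(0 + 1*(-5/(-4) + 0)) = -8*(0 + 1*(-5*(-¼) + 0)) = -8*(0 + 1*(5/4 + 0)) = -8*(0 + 1*(5/4)) = -8*(0 + 5/4) = -8*5/4 = -10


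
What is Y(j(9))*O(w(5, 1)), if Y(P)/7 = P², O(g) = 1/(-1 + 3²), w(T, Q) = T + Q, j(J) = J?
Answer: 567/8 ≈ 70.875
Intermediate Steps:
w(T, Q) = Q + T
O(g) = ⅛ (O(g) = 1/(-1 + 9) = 1/8 = ⅛)
Y(P) = 7*P²
Y(j(9))*O(w(5, 1)) = (7*9²)*(⅛) = (7*81)*(⅛) = 567*(⅛) = 567/8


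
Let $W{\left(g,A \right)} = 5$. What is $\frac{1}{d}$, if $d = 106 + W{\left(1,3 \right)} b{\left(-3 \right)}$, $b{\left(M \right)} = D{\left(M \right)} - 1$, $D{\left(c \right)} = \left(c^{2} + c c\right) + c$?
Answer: $\frac{1}{176} \approx 0.0056818$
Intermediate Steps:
$D{\left(c \right)} = c + 2 c^{2}$ ($D{\left(c \right)} = \left(c^{2} + c^{2}\right) + c = 2 c^{2} + c = c + 2 c^{2}$)
$b{\left(M \right)} = -1 + M \left(1 + 2 M\right)$ ($b{\left(M \right)} = M \left(1 + 2 M\right) - 1 = -1 + M \left(1 + 2 M\right)$)
$d = 176$ ($d = 106 + 5 \left(-1 - 3 \left(1 + 2 \left(-3\right)\right)\right) = 106 + 5 \left(-1 - 3 \left(1 - 6\right)\right) = 106 + 5 \left(-1 - -15\right) = 106 + 5 \left(-1 + 15\right) = 106 + 5 \cdot 14 = 106 + 70 = 176$)
$\frac{1}{d} = \frac{1}{176}$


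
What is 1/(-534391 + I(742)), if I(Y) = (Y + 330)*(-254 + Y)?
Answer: -1/11255 ≈ -8.8849e-5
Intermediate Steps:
I(Y) = (-254 + Y)*(330 + Y) (I(Y) = (330 + Y)*(-254 + Y) = (-254 + Y)*(330 + Y))
1/(-534391 + I(742)) = 1/(-534391 + (-83820 + 742**2 + 76*742)) = 1/(-534391 + (-83820 + 550564 + 56392)) = 1/(-534391 + 523136) = 1/(-11255) = -1/11255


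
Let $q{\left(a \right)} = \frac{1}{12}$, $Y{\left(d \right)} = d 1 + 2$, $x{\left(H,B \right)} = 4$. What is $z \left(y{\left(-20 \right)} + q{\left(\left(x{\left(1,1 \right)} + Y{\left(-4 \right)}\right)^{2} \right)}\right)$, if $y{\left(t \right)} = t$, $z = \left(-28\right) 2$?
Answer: $\frac{3346}{3} \approx 1115.3$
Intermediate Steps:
$Y{\left(d \right)} = 2 + d$ ($Y{\left(d \right)} = d + 2 = 2 + d$)
$q{\left(a \right)} = \frac{1}{12}$
$z = -56$
$z \left(y{\left(-20 \right)} + q{\left(\left(x{\left(1,1 \right)} + Y{\left(-4 \right)}\right)^{2} \right)}\right) = - 56 \left(-20 + \frac{1}{12}\right) = \left(-56\right) \left(- \frac{239}{12}\right) = \frac{3346}{3}$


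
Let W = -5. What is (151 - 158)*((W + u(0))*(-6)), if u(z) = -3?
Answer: -336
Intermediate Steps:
(151 - 158)*((W + u(0))*(-6)) = (151 - 158)*((-5 - 3)*(-6)) = -(-56)*(-6) = -7*48 = -336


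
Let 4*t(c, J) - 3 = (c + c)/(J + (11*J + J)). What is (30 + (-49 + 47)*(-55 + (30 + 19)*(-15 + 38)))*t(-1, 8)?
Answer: -163835/104 ≈ -1575.3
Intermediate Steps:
t(c, J) = ¾ + c/(26*J) (t(c, J) = ¾ + ((c + c)/(J + (11*J + J)))/4 = ¾ + ((2*c)/(J + 12*J))/4 = ¾ + ((2*c)/((13*J)))/4 = ¾ + ((2*c)*(1/(13*J)))/4 = ¾ + (2*c/(13*J))/4 = ¾ + c/(26*J))
(30 + (-49 + 47)*(-55 + (30 + 19)*(-15 + 38)))*t(-1, 8) = (30 + (-49 + 47)*(-55 + (30 + 19)*(-15 + 38)))*(¾ + (1/26)*(-1)/8) = (30 - 2*(-55 + 49*23))*(¾ + (1/26)*(-1)*(⅛)) = (30 - 2*(-55 + 1127))*(¾ - 1/208) = (30 - 2*1072)*(155/208) = (30 - 2144)*(155/208) = -2114*155/208 = -163835/104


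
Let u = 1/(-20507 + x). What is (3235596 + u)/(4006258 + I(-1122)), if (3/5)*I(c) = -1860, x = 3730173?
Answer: 12002980470937/14850379125228 ≈ 0.80826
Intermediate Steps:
I(c) = -3100 (I(c) = (5/3)*(-1860) = -3100)
u = 1/3709666 (u = 1/(-20507 + 3730173) = 1/3709666 ≈ 2.6957e-7)
(3235596 + u)/(4006258 + I(-1122)) = (3235596 + 1/3709666)/(4006258 - 3100) = (12002980470937/3709666)/4003158 = (12002980470937/3709666)*(1/4003158) = 12002980470937/14850379125228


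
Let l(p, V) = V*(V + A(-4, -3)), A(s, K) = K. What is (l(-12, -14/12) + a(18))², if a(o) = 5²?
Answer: 1155625/1296 ≈ 891.69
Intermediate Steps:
a(o) = 25
l(p, V) = V*(-3 + V) (l(p, V) = V*(V - 3) = V*(-3 + V))
(l(-12, -14/12) + a(18))² = ((-14/12)*(-3 - 14/12) + 25)² = ((-14*1/12)*(-3 - 14*1/12) + 25)² = (-7*(-3 - 7/6)/6 + 25)² = (-7/6*(-25/6) + 25)² = (175/36 + 25)² = (1075/36)² = 1155625/1296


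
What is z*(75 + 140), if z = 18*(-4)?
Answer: -15480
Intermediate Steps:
z = -72
z*(75 + 140) = -72*(75 + 140) = -72*215 = -15480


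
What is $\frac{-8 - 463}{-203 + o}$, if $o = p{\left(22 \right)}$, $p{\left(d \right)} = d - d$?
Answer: $\frac{471}{203} \approx 2.3202$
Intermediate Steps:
$p{\left(d \right)} = 0$
$o = 0$
$\frac{-8 - 463}{-203 + o} = \frac{-8 - 463}{-203 + 0} = - \frac{471}{-203} = \left(-471\right) \left(- \frac{1}{203}\right) = \frac{471}{203}$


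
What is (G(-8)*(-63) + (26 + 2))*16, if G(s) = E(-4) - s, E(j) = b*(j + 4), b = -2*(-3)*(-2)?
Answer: -7616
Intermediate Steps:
b = -12 (b = 6*(-2) = -12)
E(j) = -48 - 12*j (E(j) = -12*(j + 4) = -12*(4 + j) = -48 - 12*j)
G(s) = -s (G(s) = (-48 - 12*(-4)) - s = (-48 + 48) - s = 0 - s = -s)
(G(-8)*(-63) + (26 + 2))*16 = (-1*(-8)*(-63) + (26 + 2))*16 = (8*(-63) + 28)*16 = (-504 + 28)*16 = -476*16 = -7616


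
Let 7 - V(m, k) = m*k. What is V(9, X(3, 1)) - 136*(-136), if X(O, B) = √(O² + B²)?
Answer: 18503 - 9*√10 ≈ 18475.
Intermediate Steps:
X(O, B) = √(B² + O²)
V(m, k) = 7 - k*m (V(m, k) = 7 - m*k = 7 - k*m)
V(9, X(3, 1)) - 136*(-136) = (7 - 1*√(1² + 3²)*9) - 136*(-136) = (7 - 1*√(1 + 9)*9) + 18496 = (7 - 1*√10*9) + 18496 = (7 - 9*√10) + 18496 = 18503 - 9*√10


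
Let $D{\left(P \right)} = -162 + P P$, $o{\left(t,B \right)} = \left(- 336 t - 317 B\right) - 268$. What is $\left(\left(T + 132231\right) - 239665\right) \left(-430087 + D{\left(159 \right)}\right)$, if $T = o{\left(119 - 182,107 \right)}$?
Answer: $48779610504$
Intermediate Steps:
$o{\left(t,B \right)} = -268 - 336 t - 317 B$
$T = -13019$ ($T = -268 - 336 \left(119 - 182\right) - 33919 = -268 - -21168 - 33919 = -268 + 21168 - 33919 = -13019$)
$D{\left(P \right)} = -162 + P^{2}$
$\left(\left(T + 132231\right) - 239665\right) \left(-430087 + D{\left(159 \right)}\right) = \left(\left(-13019 + 132231\right) - 239665\right) \left(-430087 - \left(162 - 159^{2}\right)\right) = \left(119212 - 239665\right) \left(-430087 + \left(-162 + 25281\right)\right) = - 120453 \left(-430087 + 25119\right) = \left(-120453\right) \left(-404968\right) = 48779610504$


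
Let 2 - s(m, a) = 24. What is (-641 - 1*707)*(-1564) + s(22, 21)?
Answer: 2108250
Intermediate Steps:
s(m, a) = -22 (s(m, a) = 2 - 1*24 = 2 - 24 = -22)
(-641 - 1*707)*(-1564) + s(22, 21) = (-641 - 1*707)*(-1564) - 22 = (-641 - 707)*(-1564) - 22 = -1348*(-1564) - 22 = 2108272 - 22 = 2108250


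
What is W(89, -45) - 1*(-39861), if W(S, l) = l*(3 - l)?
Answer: 37701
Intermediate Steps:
W(89, -45) - 1*(-39861) = -45*(3 - 1*(-45)) - 1*(-39861) = -45*(3 + 45) + 39861 = -45*48 + 39861 = -2160 + 39861 = 37701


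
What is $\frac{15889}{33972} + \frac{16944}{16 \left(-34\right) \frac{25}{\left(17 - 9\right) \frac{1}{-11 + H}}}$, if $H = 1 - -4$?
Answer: $\frac{30737057}{14438100} \approx 2.1289$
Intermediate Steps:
$H = 5$ ($H = 1 + 4 = 5$)
$\frac{15889}{33972} + \frac{16944}{16 \left(-34\right) \frac{25}{\left(17 - 9\right) \frac{1}{-11 + H}}} = \frac{15889}{33972} + \frac{16944}{16 \left(-34\right) \frac{25}{\left(17 - 9\right) \frac{1}{-11 + 5}}} = 15889 \cdot \frac{1}{33972} + \frac{16944}{\left(-544\right) \frac{25}{8 \frac{1}{-6}}} = \frac{15889}{33972} + \frac{16944}{\left(-544\right) \frac{25}{8 \left(- \frac{1}{6}\right)}} = \frac{15889}{33972} + \frac{16944}{\left(-544\right) \frac{25}{- \frac{4}{3}}} = \frac{15889}{33972} + \frac{16944}{\left(-544\right) 25 \left(- \frac{3}{4}\right)} = \frac{15889}{33972} + \frac{16944}{\left(-544\right) \left(- \frac{75}{4}\right)} = \frac{15889}{33972} + \frac{16944}{10200} = \frac{15889}{33972} + 16944 \cdot \frac{1}{10200} = \frac{15889}{33972} + \frac{706}{425} = \frac{30737057}{14438100}$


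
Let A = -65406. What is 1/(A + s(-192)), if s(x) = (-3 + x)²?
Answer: -1/27381 ≈ -3.6522e-5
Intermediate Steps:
1/(A + s(-192)) = 1/(-65406 + (-3 - 192)²) = 1/(-65406 + (-195)²) = 1/(-65406 + 38025) = 1/(-27381) = -1/27381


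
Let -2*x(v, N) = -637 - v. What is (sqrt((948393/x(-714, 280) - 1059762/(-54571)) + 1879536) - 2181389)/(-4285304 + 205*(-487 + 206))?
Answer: 2181389/4342909 - 2*sqrt(4621838714115)/13710563713 ≈ 0.50197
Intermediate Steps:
x(v, N) = 637/2 + v/2 (x(v, N) = -(-637 - v)/2 = 637/2 + v/2)
(sqrt((948393/x(-714, 280) - 1059762/(-54571)) + 1879536) - 2181389)/(-4285304 + 205*(-487 + 206)) = (sqrt((948393/(637/2 + (1/2)*(-714)) - 1059762/(-54571)) + 1879536) - 2181389)/(-4285304 + 205*(-487 + 206)) = (sqrt((948393/(637/2 - 357) - 1059762*(-1/54571)) + 1879536) - 2181389)/(-4285304 + 205*(-281)) = (sqrt((948393/(-77/2) + 96342/4961) + 1879536) - 2181389)/(-4285304 - 57605) = (sqrt((948393*(-2/77) + 96342/4961) + 1879536) - 2181389)/(-4342909) = (sqrt((-1896786/77 + 96342/4961) + 1879536) - 2181389)*(-1/4342909) = (sqrt(-854776092/34727 + 1879536) - 2181389)*(-1/4342909) = (sqrt(64415870580/34727) - 2181389)*(-1/4342909) = (2*sqrt(4621838714115)/3157 - 2181389)*(-1/4342909) = (-2181389 + 2*sqrt(4621838714115)/3157)*(-1/4342909) = 2181389/4342909 - 2*sqrt(4621838714115)/13710563713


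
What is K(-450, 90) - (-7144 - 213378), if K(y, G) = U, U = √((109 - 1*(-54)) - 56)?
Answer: 220522 + √107 ≈ 2.2053e+5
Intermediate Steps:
U = √107 (U = √((109 + 54) - 56) = √(163 - 56) = √107 ≈ 10.344)
K(y, G) = √107
K(-450, 90) - (-7144 - 213378) = √107 - (-7144 - 213378) = √107 - 1*(-220522) = √107 + 220522 = 220522 + √107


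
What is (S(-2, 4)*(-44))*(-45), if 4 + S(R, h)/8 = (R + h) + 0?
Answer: -31680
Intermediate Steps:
S(R, h) = -32 + 8*R + 8*h (S(R, h) = -32 + 8*((R + h) + 0) = -32 + 8*(R + h) = -32 + (8*R + 8*h) = -32 + 8*R + 8*h)
(S(-2, 4)*(-44))*(-45) = ((-32 + 8*(-2) + 8*4)*(-44))*(-45) = ((-32 - 16 + 32)*(-44))*(-45) = -16*(-44)*(-45) = 704*(-45) = -31680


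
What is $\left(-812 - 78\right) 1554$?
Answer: $-1383060$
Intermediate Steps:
$\left(-812 - 78\right) 1554 = \left(-890\right) 1554 = -1383060$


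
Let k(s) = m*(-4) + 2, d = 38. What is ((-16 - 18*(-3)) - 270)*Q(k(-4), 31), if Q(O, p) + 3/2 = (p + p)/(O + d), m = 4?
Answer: -754/3 ≈ -251.33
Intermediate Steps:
k(s) = -14 (k(s) = 4*(-4) + 2 = -16 + 2 = -14)
Q(O, p) = -3/2 + 2*p/(38 + O) (Q(O, p) = -3/2 + (p + p)/(O + 38) = -3/2 + (2*p)/(38 + O) = -3/2 + 2*p/(38 + O))
((-16 - 18*(-3)) - 270)*Q(k(-4), 31) = ((-16 - 18*(-3)) - 270)*((-114 - 3*(-14) + 4*31)/(2*(38 - 14))) = ((-16 + 54) - 270)*((½)*(-114 + 42 + 124)/24) = (38 - 270)*((½)*(1/24)*52) = -232*13/12 = -754/3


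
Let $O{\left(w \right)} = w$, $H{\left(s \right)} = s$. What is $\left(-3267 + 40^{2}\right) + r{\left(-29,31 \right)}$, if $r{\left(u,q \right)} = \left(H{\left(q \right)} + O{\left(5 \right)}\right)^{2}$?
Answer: $-371$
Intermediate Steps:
$r{\left(u,q \right)} = \left(5 + q\right)^{2}$ ($r{\left(u,q \right)} = \left(q + 5\right)^{2} = \left(5 + q\right)^{2}$)
$\left(-3267 + 40^{2}\right) + r{\left(-29,31 \right)} = \left(-3267 + 40^{2}\right) + \left(5 + 31\right)^{2} = \left(-3267 + 1600\right) + 36^{2} = -1667 + 1296 = -371$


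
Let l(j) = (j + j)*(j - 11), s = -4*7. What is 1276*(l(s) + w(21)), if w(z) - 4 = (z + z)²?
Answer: 5042752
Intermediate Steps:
w(z) = 4 + 4*z² (w(z) = 4 + (z + z)² = 4 + (2*z)² = 4 + 4*z²)
s = -28
l(j) = 2*j*(-11 + j) (l(j) = (2*j)*(-11 + j) = 2*j*(-11 + j))
1276*(l(s) + w(21)) = 1276*(2*(-28)*(-11 - 28) + (4 + 4*21²)) = 1276*(2*(-28)*(-39) + (4 + 4*441)) = 1276*(2184 + (4 + 1764)) = 1276*(2184 + 1768) = 1276*3952 = 5042752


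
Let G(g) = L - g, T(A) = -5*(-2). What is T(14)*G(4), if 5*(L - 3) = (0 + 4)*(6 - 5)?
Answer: -2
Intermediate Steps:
L = 19/5 (L = 3 + ((0 + 4)*(6 - 5))/5 = 3 + (4*1)/5 = 3 + (⅕)*4 = 3 + ⅘ = 19/5 ≈ 3.8000)
T(A) = 10
G(g) = 19/5 - g
T(14)*G(4) = 10*(19/5 - 1*4) = 10*(19/5 - 4) = 10*(-⅕) = -2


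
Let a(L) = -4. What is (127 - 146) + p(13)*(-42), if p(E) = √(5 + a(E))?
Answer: -61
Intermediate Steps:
p(E) = 1 (p(E) = √(5 - 4) = √1 = 1)
(127 - 146) + p(13)*(-42) = (127 - 146) + 1*(-42) = -19 - 42 = -61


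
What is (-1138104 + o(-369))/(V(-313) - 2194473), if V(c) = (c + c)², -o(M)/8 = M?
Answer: 1135152/1802597 ≈ 0.62973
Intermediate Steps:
o(M) = -8*M
V(c) = 4*c² (V(c) = (2*c)² = 4*c²)
(-1138104 + o(-369))/(V(-313) - 2194473) = (-1138104 - 8*(-369))/(4*(-313)² - 2194473) = (-1138104 + 2952)/(4*97969 - 2194473) = -1135152/(391876 - 2194473) = -1135152/(-1802597) = -1135152*(-1/1802597) = 1135152/1802597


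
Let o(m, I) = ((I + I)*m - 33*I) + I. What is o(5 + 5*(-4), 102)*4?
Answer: -25296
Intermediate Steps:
o(m, I) = -32*I + 2*I*m (o(m, I) = ((2*I)*m - 33*I) + I = (2*I*m - 33*I) + I = (-33*I + 2*I*m) + I = -32*I + 2*I*m)
o(5 + 5*(-4), 102)*4 = (2*102*(-16 + (5 + 5*(-4))))*4 = (2*102*(-16 + (5 - 20)))*4 = (2*102*(-16 - 15))*4 = (2*102*(-31))*4 = -6324*4 = -25296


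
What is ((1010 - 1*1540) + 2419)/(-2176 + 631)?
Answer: -1889/1545 ≈ -1.2227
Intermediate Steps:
((1010 - 1*1540) + 2419)/(-2176 + 631) = ((1010 - 1540) + 2419)/(-1545) = (-530 + 2419)*(-1/1545) = 1889*(-1/1545) = -1889/1545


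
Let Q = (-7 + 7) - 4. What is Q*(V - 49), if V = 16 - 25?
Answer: 232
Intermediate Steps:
V = -9
Q = -4 (Q = 0 - 4 = -4)
Q*(V - 49) = -4*(-9 - 49) = -4*(-58) = 232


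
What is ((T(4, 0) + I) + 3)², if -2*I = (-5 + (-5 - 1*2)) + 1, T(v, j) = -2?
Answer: 169/4 ≈ 42.250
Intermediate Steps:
I = 11/2 (I = -((-5 + (-5 - 1*2)) + 1)/2 = -((-5 + (-5 - 2)) + 1)/2 = -((-5 - 7) + 1)/2 = -(-12 + 1)/2 = -½*(-11) = 11/2 ≈ 5.5000)
((T(4, 0) + I) + 3)² = ((-2 + 11/2) + 3)² = (7/2 + 3)² = (13/2)² = 169/4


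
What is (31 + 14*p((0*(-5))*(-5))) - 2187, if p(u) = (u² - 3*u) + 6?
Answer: -2072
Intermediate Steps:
p(u) = 6 + u² - 3*u
(31 + 14*p((0*(-5))*(-5))) - 2187 = (31 + 14*(6 + ((0*(-5))*(-5))² - 3*0*(-5)*(-5))) - 2187 = (31 + 14*(6 + (0*(-5))² - 0*(-5))) - 2187 = (31 + 14*(6 + 0² - 3*0)) - 2187 = (31 + 14*(6 + 0 + 0)) - 2187 = (31 + 14*6) - 2187 = (31 + 84) - 2187 = 115 - 2187 = -2072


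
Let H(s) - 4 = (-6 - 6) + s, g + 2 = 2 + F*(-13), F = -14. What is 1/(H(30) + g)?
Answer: 1/204 ≈ 0.0049020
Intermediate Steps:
g = 182 (g = -2 + (2 - 14*(-13)) = -2 + (2 + 182) = -2 + 184 = 182)
H(s) = -8 + s (H(s) = 4 + ((-6 - 6) + s) = 4 + (-12 + s) = -8 + s)
1/(H(30) + g) = 1/((-8 + 30) + 182) = 1/(22 + 182) = 1/204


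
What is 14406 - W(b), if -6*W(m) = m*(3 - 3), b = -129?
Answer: 14406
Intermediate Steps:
W(m) = 0 (W(m) = -m*(3 - 3)/6 = -m*0/6 = -⅙*0 = 0)
14406 - W(b) = 14406 - 1*0 = 14406 + 0 = 14406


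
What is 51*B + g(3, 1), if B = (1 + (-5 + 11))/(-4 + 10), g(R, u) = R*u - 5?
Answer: 115/2 ≈ 57.500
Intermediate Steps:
g(R, u) = -5 + R*u
B = 7/6 (B = (1 + 6)/6 = 7*(1/6) = 7/6 ≈ 1.1667)
51*B + g(3, 1) = 51*(7/6) + (-5 + 3*1) = 119/2 + (-5 + 3) = 119/2 - 2 = 115/2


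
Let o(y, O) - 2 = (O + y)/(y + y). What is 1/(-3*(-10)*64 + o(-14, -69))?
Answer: 28/53899 ≈ 0.00051949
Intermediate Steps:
o(y, O) = 2 + (O + y)/(2*y) (o(y, O) = 2 + (O + y)/(y + y) = 2 + (O + y)/((2*y)) = 2 + (O + y)*(1/(2*y)) = 2 + (O + y)/(2*y))
1/(-3*(-10)*64 + o(-14, -69)) = 1/(-3*(-10)*64 + (½)*(-69 + 5*(-14))/(-14)) = 1/(30*64 + (½)*(-1/14)*(-69 - 70)) = 1/(1920 + (½)*(-1/14)*(-139)) = 1/(1920 + 139/28) = 1/(53899/28) = 28/53899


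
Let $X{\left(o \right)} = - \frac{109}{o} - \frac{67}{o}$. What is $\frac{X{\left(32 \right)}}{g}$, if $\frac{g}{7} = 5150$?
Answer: $- \frac{11}{72100} \approx -0.00015257$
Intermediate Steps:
$g = 36050$ ($g = 7 \cdot 5150 = 36050$)
$X{\left(o \right)} = - \frac{176}{o}$
$\frac{X{\left(32 \right)}}{g} = \frac{\left(-176\right) \frac{1}{32}}{36050} = \left(-176\right) \frac{1}{32} \cdot \frac{1}{36050} = \left(- \frac{11}{2}\right) \frac{1}{36050} = - \frac{11}{72100}$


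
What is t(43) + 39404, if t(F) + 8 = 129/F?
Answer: 39399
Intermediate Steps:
t(F) = -8 + 129/F
t(43) + 39404 = (-8 + 129/43) + 39404 = (-8 + 129*(1/43)) + 39404 = (-8 + 3) + 39404 = -5 + 39404 = 39399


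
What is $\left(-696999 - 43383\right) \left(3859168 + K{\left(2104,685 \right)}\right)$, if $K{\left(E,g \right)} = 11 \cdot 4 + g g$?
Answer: $-3204696842934$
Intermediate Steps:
$K{\left(E,g \right)} = 44 + g^{2}$
$\left(-696999 - 43383\right) \left(3859168 + K{\left(2104,685 \right)}\right) = \left(-696999 - 43383\right) \left(3859168 + \left(44 + 685^{2}\right)\right) = - 740382 \left(3859168 + \left(44 + 469225\right)\right) = - 740382 \left(3859168 + 469269\right) = \left(-740382\right) 4328437 = -3204696842934$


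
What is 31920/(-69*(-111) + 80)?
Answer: 31920/7739 ≈ 4.1246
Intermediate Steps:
31920/(-69*(-111) + 80) = 31920/(7659 + 80) = 31920/7739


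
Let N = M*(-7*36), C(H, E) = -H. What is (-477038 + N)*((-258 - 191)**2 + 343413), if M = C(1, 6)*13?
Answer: -258206922668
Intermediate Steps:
M = -13 (M = -1*1*13 = -1*13 = -13)
N = 3276 (N = -(-91)*36 = -13*(-252) = 3276)
(-477038 + N)*((-258 - 191)**2 + 343413) = (-477038 + 3276)*((-258 - 191)**2 + 343413) = -473762*((-449)**2 + 343413) = -473762*(201601 + 343413) = -473762*545014 = -258206922668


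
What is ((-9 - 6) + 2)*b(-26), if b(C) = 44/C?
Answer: 22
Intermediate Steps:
((-9 - 6) + 2)*b(-26) = ((-9 - 6) + 2)*(44/(-26)) = (-15 + 2)*(44*(-1/26)) = -13*(-22/13) = 22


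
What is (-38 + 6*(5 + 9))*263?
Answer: 12098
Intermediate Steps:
(-38 + 6*(5 + 9))*263 = (-38 + 6*14)*263 = (-38 + 84)*263 = 46*263 = 12098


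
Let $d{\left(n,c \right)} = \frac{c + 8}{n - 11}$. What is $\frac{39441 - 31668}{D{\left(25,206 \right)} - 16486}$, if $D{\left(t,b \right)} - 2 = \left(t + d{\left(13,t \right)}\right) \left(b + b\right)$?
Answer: $\frac{7773}{614} \approx 12.66$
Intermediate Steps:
$d{\left(n,c \right)} = \frac{8 + c}{-11 + n}$
$D{\left(t,b \right)} = 2 + 2 b \left(4 + \frac{3 t}{2}\right)$ ($D{\left(t,b \right)} = 2 + \left(t + \frac{8 + t}{-11 + 13}\right) \left(b + b\right) = 2 + \left(t + \frac{8 + t}{2}\right) 2 b = 2 + \left(t + \left(4 + \frac{t}{2}\right)\right) 2 b = 2 + \left(4 + \frac{3 t}{2}\right) 2 b = 2 + 2 b \left(4 + \frac{3 t}{2}\right)$)
$\frac{39441 - 31668}{D{\left(25,206 \right)} - 16486} = \frac{39441 - 31668}{\left(2 + 8 \cdot 206 + 3 \cdot 206 \cdot 25\right) - 16486} = \frac{7773}{\left(2 + 1648 + 15450\right) - 16486} = \frac{7773}{17100 - 16486} = \frac{7773}{614}$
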